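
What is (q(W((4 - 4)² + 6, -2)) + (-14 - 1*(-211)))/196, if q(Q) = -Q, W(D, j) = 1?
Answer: 1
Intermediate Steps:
(q(W((4 - 4)² + 6, -2)) + (-14 - 1*(-211)))/196 = (-1*1 + (-14 - 1*(-211)))/196 = (-1 + (-14 + 211))/196 = (-1 + 197)/196 = (1/196)*196 = 1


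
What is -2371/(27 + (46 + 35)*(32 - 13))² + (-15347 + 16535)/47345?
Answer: 2801143933/116106794820 ≈ 0.024126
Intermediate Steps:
-2371/(27 + (46 + 35)*(32 - 13))² + (-15347 + 16535)/47345 = -2371/(27 + 81*19)² + 1188*(1/47345) = -2371/(27 + 1539)² + 1188/47345 = -2371/(1566²) + 1188/47345 = -2371/2452356 + 1188/47345 = 2801143933/116106794820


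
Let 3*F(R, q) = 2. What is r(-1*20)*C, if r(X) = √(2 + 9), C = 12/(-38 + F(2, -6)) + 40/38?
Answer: 389*√11/532 ≈ 2.4251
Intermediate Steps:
F(R, q) = ⅔ (F(R, q) = (⅓)*2 = ⅔)
C = 389/532 (C = 12/(-38 + ⅔) + 40/38 = 12/(-112/3) + 40*(1/38) = 12*(-3/112) + 20/19 = -9/28 + 20/19 = 389/532 ≈ 0.73120)
r(X) = √11
r(-1*20)*C = √11*(389/532) = 389*√11/532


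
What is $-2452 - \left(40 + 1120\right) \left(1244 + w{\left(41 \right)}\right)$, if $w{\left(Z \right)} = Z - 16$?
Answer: $-1474492$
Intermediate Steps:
$w{\left(Z \right)} = -16 + Z$ ($w{\left(Z \right)} = Z - 16 = -16 + Z$)
$-2452 - \left(40 + 1120\right) \left(1244 + w{\left(41 \right)}\right) = -2452 - \left(40 + 1120\right) \left(1244 + \left(-16 + 41\right)\right) = -2452 - 1160 \left(1244 + 25\right) = -2452 - 1160 \cdot 1269 = -2452 - 1472040 = -1474492$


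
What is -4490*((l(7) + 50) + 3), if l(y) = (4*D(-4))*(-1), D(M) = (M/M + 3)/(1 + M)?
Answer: -785750/3 ≈ -2.6192e+5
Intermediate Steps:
D(M) = 4/(1 + M) (D(M) = (1 + 3)/(1 + M) = 4/(1 + M))
l(y) = 16/3 (l(y) = (4*(4/(1 - 4)))*(-1) = (4*(4/(-3)))*(-1) = (4*(4*(-1/3)))*(-1) = (4*(-4/3))*(-1) = -16/3*(-1) = 16/3)
-4490*((l(7) + 50) + 3) = -4490*((16/3 + 50) + 3) = -4490*(166/3 + 3) = -4490*175/3 = -785750/3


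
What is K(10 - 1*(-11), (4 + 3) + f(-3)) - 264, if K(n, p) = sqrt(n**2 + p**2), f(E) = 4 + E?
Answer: -264 + sqrt(505) ≈ -241.53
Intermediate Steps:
K(10 - 1*(-11), (4 + 3) + f(-3)) - 264 = sqrt((10 - 1*(-11))**2 + ((4 + 3) + (4 - 3))**2) - 264 = sqrt((10 + 11)**2 + (7 + 1)**2) - 264 = sqrt(21**2 + 8**2) - 264 = sqrt(441 + 64) - 264 = sqrt(505) - 264 = -264 + sqrt(505)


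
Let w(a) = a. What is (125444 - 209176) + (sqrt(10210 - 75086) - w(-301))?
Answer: -83431 + 14*I*sqrt(331) ≈ -83431.0 + 254.71*I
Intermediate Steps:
(125444 - 209176) + (sqrt(10210 - 75086) - w(-301)) = (125444 - 209176) + (sqrt(10210 - 75086) - 1*(-301)) = -83732 + (sqrt(-64876) + 301) = -83732 + (14*I*sqrt(331) + 301) = -83732 + (301 + 14*I*sqrt(331)) = -83431 + 14*I*sqrt(331)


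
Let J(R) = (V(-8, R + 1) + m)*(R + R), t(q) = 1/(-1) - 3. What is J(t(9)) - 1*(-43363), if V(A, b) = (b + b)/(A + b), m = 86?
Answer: 469377/11 ≈ 42671.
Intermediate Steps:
t(q) = -4 (t(q) = -1 - 3 = -4)
V(A, b) = 2*b/(A + b) (V(A, b) = (2*b)/(A + b) = 2*b/(A + b))
J(R) = 2*R*(86 + 2*(1 + R)/(-7 + R)) (J(R) = (2*(R + 1)/(-8 + (R + 1)) + 86)*(R + R) = (2*(1 + R)/(-8 + (1 + R)) + 86)*(2*R) = (2*(1 + R)/(-7 + R) + 86)*(2*R) = (86 + 2*(1 + R)/(-7 + R))*(2*R) = 2*R*(86 + 2*(1 + R)/(-7 + R)))
J(t(9)) - 1*(-43363) = 16*(-4)*(-75 + 11*(-4))/(-7 - 4) - 1*(-43363) = 16*(-4)*(-75 - 44)/(-11) + 43363 = 16*(-4)*(-1/11)*(-119) + 43363 = -7616/11 + 43363 = 469377/11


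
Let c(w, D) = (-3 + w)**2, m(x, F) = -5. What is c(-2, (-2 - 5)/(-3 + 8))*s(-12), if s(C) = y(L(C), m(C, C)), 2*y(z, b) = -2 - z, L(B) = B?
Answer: 125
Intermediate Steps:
y(z, b) = -1 - z/2 (y(z, b) = (-2 - z)/2 = -1 - z/2)
s(C) = -1 - C/2
c(-2, (-2 - 5)/(-3 + 8))*s(-12) = (-3 - 2)**2*(-1 - 1/2*(-12)) = (-5)**2*(-1 + 6) = 25*5 = 125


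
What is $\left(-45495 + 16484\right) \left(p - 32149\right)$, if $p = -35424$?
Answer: $1960360303$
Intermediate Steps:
$\left(-45495 + 16484\right) \left(p - 32149\right) = \left(-45495 + 16484\right) \left(-35424 - 32149\right) = \left(-29011\right) \left(-67573\right) = 1960360303$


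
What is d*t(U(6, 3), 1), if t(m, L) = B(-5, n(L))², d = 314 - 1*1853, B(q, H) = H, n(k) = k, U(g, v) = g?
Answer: -1539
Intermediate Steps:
d = -1539 (d = 314 - 1853 = -1539)
t(m, L) = L²
d*t(U(6, 3), 1) = -1539*1² = -1539*1 = -1539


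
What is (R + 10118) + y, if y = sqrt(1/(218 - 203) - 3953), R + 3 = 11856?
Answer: 21971 + I*sqrt(889410)/15 ≈ 21971.0 + 62.872*I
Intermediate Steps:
R = 11853 (R = -3 + 11856 = 11853)
y = I*sqrt(889410)/15 (y = sqrt(1/15 - 3953) = sqrt(-59294/15) = I*sqrt(889410)/15 ≈ 62.872*I)
(R + 10118) + y = (11853 + 10118) + I*sqrt(889410)/15 = 21971 + I*sqrt(889410)/15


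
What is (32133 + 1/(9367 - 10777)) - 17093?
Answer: 21206399/1410 ≈ 15040.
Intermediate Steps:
(32133 + 1/(9367 - 10777)) - 17093 = (32133 + 1/(-1410)) - 17093 = (32133 - 1/1410) - 17093 = 45307529/1410 - 17093 = 21206399/1410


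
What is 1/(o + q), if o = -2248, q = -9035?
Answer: -1/11283 ≈ -8.8629e-5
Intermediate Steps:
1/(o + q) = 1/(-2248 - 9035) = 1/(-11283) = -1/11283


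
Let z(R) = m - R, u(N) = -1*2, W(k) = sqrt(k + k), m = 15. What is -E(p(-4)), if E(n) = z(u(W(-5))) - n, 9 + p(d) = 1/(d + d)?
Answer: -209/8 ≈ -26.125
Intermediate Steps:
p(d) = -9 + 1/(2*d) (p(d) = -9 + 1/(d + d) = -9 + 1/(2*d))
W(k) = sqrt(2)*sqrt(k) (W(k) = sqrt(2*k) = sqrt(2)*sqrt(k))
u(N) = -2
z(R) = 15 - R
E(n) = 17 - n (E(n) = (15 - 1*(-2)) - n = (15 + 2) - n = 17 - n)
-E(p(-4)) = -(17 - (-9 + (1/2)/(-4))) = -(17 - (-9 + (1/2)*(-1/4))) = -(17 - (-9 - 1/8)) = -(17 - 1*(-73/8)) = -(17 + 73/8) = -1*209/8 = -209/8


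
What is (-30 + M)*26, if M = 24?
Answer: -156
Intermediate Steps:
(-30 + M)*26 = (-30 + 24)*26 = -6*26 = -156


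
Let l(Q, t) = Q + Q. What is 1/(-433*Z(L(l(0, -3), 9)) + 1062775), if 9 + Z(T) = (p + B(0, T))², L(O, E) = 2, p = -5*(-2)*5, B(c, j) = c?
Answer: -1/15828 ≈ -6.3179e-5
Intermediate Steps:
l(Q, t) = 2*Q
p = 50 (p = 10*5 = 50)
Z(T) = 2491 (Z(T) = -9 + (50 + 0)² = -9 + 50² = -9 + 2500 = 2491)
1/(-433*Z(L(l(0, -3), 9)) + 1062775) = 1/(-433*2491 + 1062775) = 1/(-1078603 + 1062775) = 1/(-15828) = -1/15828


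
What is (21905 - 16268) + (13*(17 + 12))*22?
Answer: 13931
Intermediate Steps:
(21905 - 16268) + (13*(17 + 12))*22 = 5637 + (13*29)*22 = 5637 + 377*22 = 5637 + 8294 = 13931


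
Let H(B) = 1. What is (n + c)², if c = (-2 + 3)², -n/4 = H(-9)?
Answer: 9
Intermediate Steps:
n = -4 (n = -4*1 = -4)
c = 1 (c = 1² = 1)
(n + c)² = (-4 + 1)² = (-3)² = 9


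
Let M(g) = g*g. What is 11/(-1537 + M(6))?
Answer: -11/1501 ≈ -0.0073285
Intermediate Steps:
M(g) = g**2
11/(-1537 + M(6)) = 11/(-1537 + 6**2) = 11/(-1537 + 36) = 11/(-1501) = -1/1501*11 = -11/1501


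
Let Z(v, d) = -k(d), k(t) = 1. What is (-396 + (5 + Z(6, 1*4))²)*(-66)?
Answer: 25080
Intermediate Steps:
Z(v, d) = -1 (Z(v, d) = -1*1 = -1)
(-396 + (5 + Z(6, 1*4))²)*(-66) = (-396 + (5 - 1)²)*(-66) = (-396 + 4²)*(-66) = (-396 + 16)*(-66) = -380*(-66) = 25080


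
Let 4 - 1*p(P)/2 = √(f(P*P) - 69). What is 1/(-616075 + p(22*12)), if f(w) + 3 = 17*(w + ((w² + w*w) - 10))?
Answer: 616067/281090598447 - 22*√1364936254/281090598447 ≈ -6.9986e-7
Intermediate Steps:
f(w) = -173 + 17*w + 34*w² (f(w) = -3 + 17*(w + ((w² + w*w) - 10)) = -3 + 17*(w + ((w² + w²) - 10)) = -3 + 17*(w + (2*w² - 10)) = -3 + 17*(w + (-10 + 2*w²)) = -3 + 17*(-10 + w + 2*w²) = -3 + (-170 + 17*w + 34*w²) = -173 + 17*w + 34*w²)
p(P) = 8 - 2*√(-242 + 17*P² + 34*P⁴) (p(P) = 8 - 2*√((-173 + 17*(P*P) + 34*(P*P)²) - 69) = 8 - 2*√((-173 + 17*P² + 34*(P²)²) - 69) = 8 - 2*√((-173 + 17*P² + 34*P⁴) - 69) = 8 - 2*√(-242 + 17*P² + 34*P⁴))
1/(-616075 + p(22*12)) = 1/(-616075 + (8 - 2*√(-242 + 17*(22*12)² + 34*(22*12)⁴))) = 1/(-616075 + (8 - 2*√(-242 + 17*264² + 34*264⁴))) = 1/(-616075 + (8 - 2*√(-242 + 17*69696 + 34*4857532416))) = 1/(-616075 + (8 - 2*√(-242 + 1184832 + 165156102144))) = 1/(-616075 + (8 - 22*√1364936254)) = 1/(-616067 - 22*√1364936254)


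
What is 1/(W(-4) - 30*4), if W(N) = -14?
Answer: -1/134 ≈ -0.0074627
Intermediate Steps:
1/(W(-4) - 30*4) = 1/(-14 - 30*4) = 1/(-14 - 120) = 1/(-134) = -1/134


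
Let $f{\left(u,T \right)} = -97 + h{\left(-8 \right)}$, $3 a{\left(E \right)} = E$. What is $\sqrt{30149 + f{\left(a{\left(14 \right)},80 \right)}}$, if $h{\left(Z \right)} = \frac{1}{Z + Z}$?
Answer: $\frac{\sqrt{480831}}{4} \approx 173.35$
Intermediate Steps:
$h{\left(Z \right)} = \frac{1}{2 Z}$
$a{\left(E \right)} = \frac{E}{3}$
$f{\left(u,T \right)} = - \frac{1553}{16}$ ($f{\left(u,T \right)} = -97 + \frac{1}{2 \left(-8\right)} = -97 + \frac{1}{2} \left(- \frac{1}{8}\right) = -97 - \frac{1}{16} = - \frac{1553}{16}$)
$\sqrt{30149 + f{\left(a{\left(14 \right)},80 \right)}} = \sqrt{30149 - \frac{1553}{16}} = \sqrt{\frac{480831}{16}} = \frac{\sqrt{480831}}{4}$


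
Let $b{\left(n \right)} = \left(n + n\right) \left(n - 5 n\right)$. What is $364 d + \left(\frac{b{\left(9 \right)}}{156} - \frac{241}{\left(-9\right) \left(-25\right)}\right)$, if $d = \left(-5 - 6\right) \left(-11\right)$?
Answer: $\frac{128813417}{2925} \approx 44039.0$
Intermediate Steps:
$b{\left(n \right)} = - 8 n^{2}$ ($b{\left(n \right)} = 2 n \left(- 4 n\right) = - 8 n^{2}$)
$d = 121$ ($d = \left(-11\right) \left(-11\right) = 121$)
$364 d + \left(\frac{b{\left(9 \right)}}{156} - \frac{241}{\left(-9\right) \left(-25\right)}\right) = 364 \cdot 121 + \left(\frac{\left(-8\right) 9^{2}}{156} - \frac{241}{\left(-9\right) \left(-25\right)}\right) = 44044 + \left(\left(-8\right) 81 \cdot \frac{1}{156} - \frac{241}{225}\right) = 44044 - \frac{15283}{2925} = \frac{128813417}{2925}$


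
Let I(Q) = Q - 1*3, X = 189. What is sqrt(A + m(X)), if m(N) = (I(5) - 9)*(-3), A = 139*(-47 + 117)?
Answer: 7*sqrt(199) ≈ 98.747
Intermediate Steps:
I(Q) = -3 + Q (I(Q) = Q - 3 = -3 + Q)
A = 9730 (A = 139*70 = 9730)
m(N) = 21 (m(N) = ((-3 + 5) - 9)*(-3) = (2 - 9)*(-3) = -7*(-3) = 21)
sqrt(A + m(X)) = sqrt(9730 + 21) = sqrt(9751) = 7*sqrt(199)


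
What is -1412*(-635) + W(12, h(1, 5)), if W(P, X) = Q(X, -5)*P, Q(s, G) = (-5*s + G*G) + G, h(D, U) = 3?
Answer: 896680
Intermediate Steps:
Q(s, G) = G + G² - 5*s (Q(s, G) = (-5*s + G²) + G = (G² - 5*s) + G = G + G² - 5*s)
W(P, X) = P*(20 - 5*X) (W(P, X) = (-5 + (-5)² - 5*X)*P = (-5 + 25 - 5*X)*P = (20 - 5*X)*P = P*(20 - 5*X))
-1412*(-635) + W(12, h(1, 5)) = -1412*(-635) + 5*12*(4 - 1*3) = 896620 + 5*12*(4 - 3) = 896620 + 5*12*1 = 896620 + 60 = 896680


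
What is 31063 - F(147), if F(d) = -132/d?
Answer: 1522131/49 ≈ 31064.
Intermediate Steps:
31063 - F(147) = 31063 - (-132)/147 = 31063 - 1*(-44/49) = 31063 + 44/49 = 1522131/49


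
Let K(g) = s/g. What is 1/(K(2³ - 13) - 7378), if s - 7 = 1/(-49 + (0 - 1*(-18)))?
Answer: -155/1143806 ≈ -0.00013551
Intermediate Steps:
s = 216/31 (s = 7 + 1/(-49 + (0 - 1*(-18))) = 7 + 1/(-49 + (0 + 18)) = 7 + 1/(-49 + 18) = 7 + 1/(-31) = 7 - 1/31 = 216/31 ≈ 6.9677)
K(g) = 216/(31*g)
1/(K(2³ - 13) - 7378) = 1/(216/(31*(2³ - 13)) - 7378) = 1/(216/(31*(8 - 13)) - 7378) = 1/((216/31)/(-5) - 7378) = 1/((216/31)*(-⅕) - 7378) = 1/(-216/155 - 7378) = 1/(-1143806/155) = -155/1143806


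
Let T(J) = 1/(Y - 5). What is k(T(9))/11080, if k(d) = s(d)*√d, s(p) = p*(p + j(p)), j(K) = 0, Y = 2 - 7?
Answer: I*√10/11080000 ≈ 2.854e-7*I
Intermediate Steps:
Y = -5
s(p) = p² (s(p) = p*(p + 0) = p*p = p²)
T(J) = -⅒ (T(J) = 1/(-5 - 5) = 1/(-10) = -⅒)
k(d) = d^(5/2) (k(d) = d²*√d = d^(5/2))
k(T(9))/11080 = (-⅒)^(5/2)/11080 = (I*√10/1000)*(1/11080) = I*√10/11080000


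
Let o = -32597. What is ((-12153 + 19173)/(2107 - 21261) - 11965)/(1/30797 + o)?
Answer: 3529099525055/9614252691216 ≈ 0.36707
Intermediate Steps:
((-12153 + 19173)/(2107 - 21261) - 11965)/(1/30797 + o) = ((-12153 + 19173)/(2107 - 21261) - 11965)/(1/30797 - 32597) = (7020/(-19154) - 11965)/(1/30797 - 32597) = (7020*(-1/19154) - 11965)/(-1003889808/30797) = (-3510/9577 - 11965)*(-30797/1003889808) = -114592315/9577*(-30797/1003889808) = 3529099525055/9614252691216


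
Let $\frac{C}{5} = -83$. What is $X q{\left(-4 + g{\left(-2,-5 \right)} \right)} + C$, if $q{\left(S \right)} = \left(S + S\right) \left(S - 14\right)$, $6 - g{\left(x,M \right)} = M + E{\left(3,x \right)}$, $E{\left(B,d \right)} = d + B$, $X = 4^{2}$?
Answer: $-1951$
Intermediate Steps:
$C = -415$ ($C = 5 \left(-83\right) = -415$)
$X = 16$
$E{\left(B,d \right)} = B + d$
$g{\left(x,M \right)} = 3 - M - x$ ($g{\left(x,M \right)} = 6 - \left(M + \left(3 + x\right)\right) = 6 - \left(3 + M + x\right) = 3 - M - x$)
$q{\left(S \right)} = 2 S \left(-14 + S\right)$
$X q{\left(-4 + g{\left(-2,-5 \right)} \right)} + C = 16 \cdot 2 \left(-4 - -10\right) \left(-14 - -6\right) - 415 = 16 \cdot 2 \left(-4 + \left(3 + 5 + 2\right)\right) \left(-14 + \left(-4 + \left(3 + 5 + 2\right)\right)\right) - 415 = 16 \cdot 2 \left(-4 + 10\right) \left(-14 + \left(-4 + 10\right)\right) - 415 = 16 \cdot 2 \cdot 6 \left(-14 + 6\right) - 415 = 16 \cdot 2 \cdot 6 \left(-8\right) - 415 = 16 \left(-96\right) - 415 = -1536 - 415 = -1951$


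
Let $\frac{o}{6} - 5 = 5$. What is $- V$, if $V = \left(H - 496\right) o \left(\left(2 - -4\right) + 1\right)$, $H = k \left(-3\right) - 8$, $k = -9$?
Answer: $200340$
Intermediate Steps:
$o = 60$ ($o = 30 + 6 \cdot 5 = 30 + 30 = 60$)
$H = 19$ ($H = \left(-9\right) \left(-3\right) - 8 = 27 - 8 = 19$)
$V = -200340$ ($V = \left(19 - 496\right) 60 \left(\left(2 - -4\right) + 1\right) = - 477 \cdot 60 \left(\left(2 + 4\right) + 1\right) = - 477 \cdot 60 \left(6 + 1\right) = - 477 \cdot 60 \cdot 7 = \left(-477\right) 420 = -200340$)
$- V = \left(-1\right) \left(-200340\right) = 200340$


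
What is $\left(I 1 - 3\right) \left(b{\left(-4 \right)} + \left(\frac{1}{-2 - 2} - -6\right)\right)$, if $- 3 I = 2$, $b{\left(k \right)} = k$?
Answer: $- \frac{77}{12} \approx -6.4167$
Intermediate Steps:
$I = - \frac{2}{3}$ ($I = \left(- \frac{1}{3}\right) 2 = - \frac{2}{3} \approx -0.66667$)
$\left(I 1 - 3\right) \left(b{\left(-4 \right)} + \left(\frac{1}{-2 - 2} - -6\right)\right) = \left(\left(- \frac{2}{3}\right) 1 - 3\right) \left(-4 + \left(\frac{1}{-2 - 2} - -6\right)\right) = \left(- \frac{2}{3} - 3\right) \left(-4 + \left(\frac{1}{-4} + 6\right)\right) = - \frac{11 \left(-4 + \left(- \frac{1}{4} + 6\right)\right)}{3} = - \frac{11 \left(-4 + \frac{23}{4}\right)}{3} = \left(- \frac{11}{3}\right) \frac{7}{4} = - \frac{77}{12}$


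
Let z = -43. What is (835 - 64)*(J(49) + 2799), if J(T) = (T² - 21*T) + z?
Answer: 3182688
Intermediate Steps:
J(T) = -43 + T² - 21*T (J(T) = (T² - 21*T) - 43 = -43 + T² - 21*T)
(835 - 64)*(J(49) + 2799) = (835 - 64)*((-43 + 49² - 21*49) + 2799) = 771*((-43 + 2401 - 1029) + 2799) = 771*(1329 + 2799) = 771*4128 = 3182688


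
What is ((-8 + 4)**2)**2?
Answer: 256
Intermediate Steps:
((-8 + 4)**2)**2 = ((-4)**2)**2 = 16**2 = 256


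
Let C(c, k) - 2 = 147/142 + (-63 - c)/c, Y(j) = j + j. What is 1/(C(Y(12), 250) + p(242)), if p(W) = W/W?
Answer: 568/233 ≈ 2.4378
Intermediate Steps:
Y(j) = 2*j
C(c, k) = 431/142 + (-63 - c)/c (C(c, k) = 2 + (147/142 + (-63 - c)/c) = 431/142 + (-63 - c)/c)
p(W) = 1
1/(C(Y(12), 250) + p(242)) = 1/((289/142 - 63/(2*12)) + 1) = 1/((289/142 - 63/24) + 1) = 1/((289/142 - 63*1/24) + 1) = 1/((289/142 - 21/8) + 1) = 1/(-335/568 + 1) = 1/(233/568) = 568/233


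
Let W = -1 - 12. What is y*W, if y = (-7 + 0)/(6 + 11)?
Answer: 91/17 ≈ 5.3529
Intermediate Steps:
y = -7/17 ≈ -0.41176
W = -13
y*W = -7/17*(-13) = 91/17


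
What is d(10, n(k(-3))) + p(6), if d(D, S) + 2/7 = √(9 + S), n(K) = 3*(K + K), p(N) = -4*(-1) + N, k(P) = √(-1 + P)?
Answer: 68/7 + √3*(2 + I) ≈ 13.178 + 1.732*I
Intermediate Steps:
p(N) = 4 + N
n(K) = 6*K (n(K) = 3*(2*K) = 6*K)
d(D, S) = -2/7 + √(9 + S)
d(10, n(k(-3))) + p(6) = (-2/7 + √(9 + 6*√(-1 - 3))) + (4 + 6) = (-2/7 + √(9 + 6*√(-4))) + 10 = (-2/7 + √(9 + 6*(2*I))) + 10 = (-2/7 + √(9 + 12*I)) + 10 = (-2/7 + √3*(2 + I)) + 10 = 68/7 + √3*(2 + I)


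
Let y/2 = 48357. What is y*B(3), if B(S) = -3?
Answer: -290142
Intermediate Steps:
y = 96714 (y = 2*48357 = 96714)
y*B(3) = 96714*(-3) = -290142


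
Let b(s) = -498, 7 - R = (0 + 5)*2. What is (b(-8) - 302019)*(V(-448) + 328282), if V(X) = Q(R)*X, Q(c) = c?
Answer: -99717468642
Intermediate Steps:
R = -3 (R = 7 - (0 + 5)*2 = 7 - 5*2 = 7 - 1*10 = 7 - 10 = -3)
V(X) = -3*X
(b(-8) - 302019)*(V(-448) + 328282) = (-498 - 302019)*(-3*(-448) + 328282) = -302517*(1344 + 328282) = -302517*329626 = -99717468642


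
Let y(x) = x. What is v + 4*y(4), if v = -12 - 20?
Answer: -16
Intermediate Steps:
v = -32
v + 4*y(4) = -32 + 4*4 = -32 + 16 = -16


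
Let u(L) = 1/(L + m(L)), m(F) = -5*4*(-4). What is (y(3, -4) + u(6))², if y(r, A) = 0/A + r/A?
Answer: 16129/29584 ≈ 0.54519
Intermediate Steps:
m(F) = 80 (m(F) = -20*(-4) = 80)
y(r, A) = r/A (y(r, A) = 0 + r/A = r/A)
u(L) = 1/(80 + L) (u(L) = 1/(L + 80) = 1/(80 + L))
(y(3, -4) + u(6))² = (3/(-4) + 1/(80 + 6))² = (3*(-¼) + 1/86)² = (-¾ + 1/86)² = (-127/172)² = 16129/29584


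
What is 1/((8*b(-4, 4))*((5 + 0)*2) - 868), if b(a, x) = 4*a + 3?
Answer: -1/1908 ≈ -0.00052411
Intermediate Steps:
b(a, x) = 3 + 4*a
1/((8*b(-4, 4))*((5 + 0)*2) - 868) = 1/((8*(3 + 4*(-4)))*((5 + 0)*2) - 868) = 1/((8*(3 - 16))*(5*2) - 868) = 1/((8*(-13))*10 - 868) = 1/(-104*10 - 868) = 1/(-1040 - 868) = 1/(-1908) = -1/1908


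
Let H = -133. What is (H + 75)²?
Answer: 3364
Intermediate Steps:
(H + 75)² = (-133 + 75)² = (-58)² = 3364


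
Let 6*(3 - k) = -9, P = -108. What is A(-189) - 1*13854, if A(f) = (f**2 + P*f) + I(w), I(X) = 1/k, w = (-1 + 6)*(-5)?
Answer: 380513/9 ≈ 42279.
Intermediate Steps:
k = 9/2 (k = 3 - 1/6*(-9) = 3 + 3/2 = 9/2 ≈ 4.5000)
w = -25 (w = 5*(-5) = -25)
I(X) = 2/9 (I(X) = 1/(9/2) = 2/9)
A(f) = 2/9 + f**2 - 108*f (A(f) = (f**2 - 108*f) + 2/9 = 2/9 + f**2 - 108*f)
A(-189) - 1*13854 = (2/9 + (-189)**2 - 108*(-189)) - 1*13854 = (2/9 + 35721 + 20412) - 13854 = 505199/9 - 13854 = 380513/9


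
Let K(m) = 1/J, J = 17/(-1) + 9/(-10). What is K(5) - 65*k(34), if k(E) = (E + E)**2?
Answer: -53800250/179 ≈ -3.0056e+5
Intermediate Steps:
k(E) = 4*E**2 (k(E) = (2*E)**2 = 4*E**2)
J = -179/10 (J = 17*(-1) + 9*(-1/10) = -17 - 9/10 = -179/10 ≈ -17.900)
K(m) = -10/179 (K(m) = 1/(-179/10) = -10/179)
K(5) - 65*k(34) = -10/179 - 260*34**2 = -10/179 - 260*1156 = -10/179 - 65*4624 = -10/179 - 300560 = -53800250/179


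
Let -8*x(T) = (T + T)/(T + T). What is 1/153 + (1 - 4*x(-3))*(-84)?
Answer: -19277/153 ≈ -125.99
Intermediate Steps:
x(T) = -1/8 (x(T) = -(T + T)/(8*(T + T)) = -2*T/(8*(2*T)) = -2*T*1/(2*T)/8 = -1/8*1 = -1/8)
1/153 + (1 - 4*x(-3))*(-84) = 1/153 + (1 - 4*(-1/8))*(-84) = 1/153 + (1 + 1/2)*(-84) = 1/153 + (3/2)*(-84) = 1/153 - 126 = -19277/153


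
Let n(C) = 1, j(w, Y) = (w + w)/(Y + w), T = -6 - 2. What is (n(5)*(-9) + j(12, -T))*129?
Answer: -5031/5 ≈ -1006.2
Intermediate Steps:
T = -8
j(w, Y) = 2*w/(Y + w) (j(w, Y) = (2*w)/(Y + w) = 2*w/(Y + w))
(n(5)*(-9) + j(12, -T))*129 = (1*(-9) + 2*12/(-1*(-8) + 12))*129 = (-9 + 2*12/(8 + 12))*129 = (-9 + 2*12/20)*129 = (-9 + 2*12*(1/20))*129 = (-9 + 6/5)*129 = -39/5*129 = -5031/5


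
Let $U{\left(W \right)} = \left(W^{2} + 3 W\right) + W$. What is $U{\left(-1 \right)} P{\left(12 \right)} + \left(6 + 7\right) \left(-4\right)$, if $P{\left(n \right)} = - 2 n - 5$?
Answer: $35$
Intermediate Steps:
$P{\left(n \right)} = -5 - 2 n$
$U{\left(W \right)} = W^{2} + 4 W$
$U{\left(-1 \right)} P{\left(12 \right)} + \left(6 + 7\right) \left(-4\right) = - (4 - 1) \left(-5 - 24\right) + \left(6 + 7\right) \left(-4\right) = \left(-1\right) 3 \left(-5 - 24\right) + 13 \left(-4\right) = \left(-3\right) \left(-29\right) - 52 = 87 - 52 = 35$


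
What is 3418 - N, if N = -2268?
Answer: 5686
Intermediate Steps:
3418 - N = 3418 - 1*(-2268) = 3418 + 2268 = 5686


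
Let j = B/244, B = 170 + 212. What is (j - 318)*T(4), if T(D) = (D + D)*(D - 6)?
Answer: 308840/61 ≈ 5063.0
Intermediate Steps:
B = 382
j = 191/122 (j = 382/244 = 382*(1/244) = 191/122 ≈ 1.5656)
T(D) = 2*D*(-6 + D) (T(D) = (2*D)*(-6 + D) = 2*D*(-6 + D))
(j - 318)*T(4) = (191/122 - 318)*(2*4*(-6 + 4)) = -38605*4*(-2)/61 = -38605/122*(-16) = 308840/61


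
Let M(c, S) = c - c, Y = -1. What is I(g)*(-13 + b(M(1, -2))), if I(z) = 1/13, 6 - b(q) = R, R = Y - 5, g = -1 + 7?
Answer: -1/13 ≈ -0.076923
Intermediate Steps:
M(c, S) = 0
g = 6
R = -6 (R = -1 - 5 = -6)
b(q) = 12 (b(q) = 6 - 1*(-6) = 6 + 6 = 12)
I(z) = 1/13
I(g)*(-13 + b(M(1, -2))) = (-13 + 12)/13 = (1/13)*(-1) = -1/13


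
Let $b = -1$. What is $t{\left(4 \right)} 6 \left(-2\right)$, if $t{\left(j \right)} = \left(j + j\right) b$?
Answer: $96$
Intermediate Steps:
$t{\left(j \right)} = - 2 j$ ($t{\left(j \right)} = \left(j + j\right) \left(-1\right) = 2 j \left(-1\right) = - 2 j$)
$t{\left(4 \right)} 6 \left(-2\right) = \left(-2\right) 4 \cdot 6 \left(-2\right) = \left(-8\right) 6 \left(-2\right) = \left(-48\right) \left(-2\right) = 96$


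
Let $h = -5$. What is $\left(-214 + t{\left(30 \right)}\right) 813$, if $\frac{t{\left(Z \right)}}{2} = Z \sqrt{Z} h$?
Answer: $-173982 - 243900 \sqrt{30} \approx -1.5099 \cdot 10^{6}$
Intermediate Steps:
$t{\left(Z \right)} = - 10 Z^{\frac{3}{2}}$ ($t{\left(Z \right)} = 2 Z \sqrt{Z} \left(-5\right) = 2 Z^{\frac{3}{2}} \left(-5\right) = 2 \left(- 5 Z^{\frac{3}{2}}\right) = - 10 Z^{\frac{3}{2}}$)
$\left(-214 + t{\left(30 \right)}\right) 813 = \left(-214 - 10 \cdot 30^{\frac{3}{2}}\right) 813 = \left(-214 - 10 \cdot 30 \sqrt{30}\right) 813 = \left(-214 - 300 \sqrt{30}\right) 813 = -173982 - 243900 \sqrt{30}$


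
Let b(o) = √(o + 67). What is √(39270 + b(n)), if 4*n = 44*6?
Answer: √(39270 + √133) ≈ 198.20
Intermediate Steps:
n = 66 (n = (44*6)/4 = (¼)*264 = 66)
b(o) = √(67 + o)
√(39270 + b(n)) = √(39270 + √(67 + 66)) = √(39270 + √133)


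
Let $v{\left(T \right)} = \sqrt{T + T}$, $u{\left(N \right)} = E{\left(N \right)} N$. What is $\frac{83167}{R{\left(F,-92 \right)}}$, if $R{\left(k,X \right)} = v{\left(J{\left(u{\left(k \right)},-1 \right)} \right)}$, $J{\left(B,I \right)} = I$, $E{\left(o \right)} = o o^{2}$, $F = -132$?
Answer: $- \frac{83167 i \sqrt{2}}{2} \approx - 58808.0 i$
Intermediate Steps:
$E{\left(o \right)} = o^{3}$
$u{\left(N \right)} = N^{4}$ ($u{\left(N \right)} = N^{3} N = N^{4}$)
$v{\left(T \right)} = \sqrt{2} \sqrt{T}$ ($v{\left(T \right)} = \sqrt{2 T} = \sqrt{2} \sqrt{T}$)
$R{\left(k,X \right)} = i \sqrt{2}$ ($R{\left(k,X \right)} = \sqrt{2} \sqrt{-1} = \sqrt{2} i = i \sqrt{2}$)
$\frac{83167}{R{\left(F,-92 \right)}} = \frac{83167}{i \sqrt{2}} = 83167 \left(- \frac{i \sqrt{2}}{2}\right) = - \frac{83167 i \sqrt{2}}{2}$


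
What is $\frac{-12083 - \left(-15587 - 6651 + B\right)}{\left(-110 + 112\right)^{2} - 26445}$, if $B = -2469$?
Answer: $- \frac{12624}{26441} \approx -0.47744$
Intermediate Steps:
$\frac{-12083 - \left(-15587 - 6651 + B\right)}{\left(-110 + 112\right)^{2} - 26445} = \frac{-12083 + \left(15587 - \left(-2469 - 6651\right)\right)}{\left(-110 + 112\right)^{2} - 26445} = \frac{-12083 + \left(15587 - \left(-2469 - 6651\right)\right)}{2^{2} - 26445} = \frac{-12083 + \left(15587 - -9120\right)}{4 - 26445} = \frac{-12083 + \left(15587 + 9120\right)}{-26441} = \left(-12083 + 24707\right) \left(- \frac{1}{26441}\right) = 12624 \left(- \frac{1}{26441}\right) = - \frac{12624}{26441}$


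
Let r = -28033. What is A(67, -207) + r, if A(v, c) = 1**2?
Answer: -28032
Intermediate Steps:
A(v, c) = 1
A(67, -207) + r = 1 - 28033 = -28032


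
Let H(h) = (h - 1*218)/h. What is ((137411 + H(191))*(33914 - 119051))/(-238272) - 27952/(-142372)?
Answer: 13255247591149635/269972620256 ≈ 49099.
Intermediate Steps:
H(h) = (-218 + h)/h (H(h) = (h - 218)/h = (-218 + h)/h)
((137411 + H(191))*(33914 - 119051))/(-238272) - 27952/(-142372) = ((137411 + (-218 + 191)/191)*(33914 - 119051))/(-238272) - 27952/(-142372) = ((137411 + (1/191)*(-27))*(-85137))*(-1/238272) - 27952*(-1/142372) = ((137411 - 27/191)*(-85137))*(-1/238272) + 6988/35593 = ((26245474/191)*(-85137))*(-1/238272) + 6988/35593 = -2234460919938/191*(-1/238272) + 6988/35593 = 372410153323/7584992 + 6988/35593 = 13255247591149635/269972620256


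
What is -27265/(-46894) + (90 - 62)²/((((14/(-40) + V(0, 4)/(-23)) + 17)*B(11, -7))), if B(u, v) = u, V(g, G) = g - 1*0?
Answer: 835169615/171772722 ≈ 4.8621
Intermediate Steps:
V(g, G) = g (V(g, G) = g + 0 = g)
-27265/(-46894) + (90 - 62)²/((((14/(-40) + V(0, 4)/(-23)) + 17)*B(11, -7))) = -27265/(-46894) + (90 - 62)²/((((14/(-40) + 0/(-23)) + 17)*11)) = -27265*(-1/46894) + 28²/((((14*(-1/40) + 0*(-1/23)) + 17)*11)) = 27265/46894 + 784/((((-7/20 + 0) + 17)*11)) = 27265/46894 + 784/(((-7/20 + 17)*11)) = 27265/46894 + 784/(((333/20)*11)) = 27265/46894 + 784/(3663/20) = 27265/46894 + 784*(20/3663) = 27265/46894 + 15680/3663 = 835169615/171772722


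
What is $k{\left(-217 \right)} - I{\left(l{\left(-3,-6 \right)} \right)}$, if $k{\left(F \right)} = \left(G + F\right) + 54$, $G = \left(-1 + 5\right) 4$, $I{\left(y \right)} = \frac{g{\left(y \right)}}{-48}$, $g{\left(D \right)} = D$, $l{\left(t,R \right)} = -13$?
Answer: $- \frac{7069}{48} \approx -147.27$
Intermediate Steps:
$I{\left(y \right)} = - \frac{y}{48}$ ($I{\left(y \right)} = \frac{y}{-48} = y \left(- \frac{1}{48}\right) = - \frac{y}{48}$)
$G = 16$ ($G = 4 \cdot 4 = 16$)
$k{\left(F \right)} = 70 + F$ ($k{\left(F \right)} = \left(16 + F\right) + 54 = 70 + F$)
$k{\left(-217 \right)} - I{\left(l{\left(-3,-6 \right)} \right)} = \left(70 - 217\right) - \left(- \frac{1}{48}\right) \left(-13\right) = -147 - \frac{13}{48} = - \frac{7069}{48}$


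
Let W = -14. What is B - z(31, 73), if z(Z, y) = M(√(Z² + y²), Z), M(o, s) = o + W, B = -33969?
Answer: -33955 - √6290 ≈ -34034.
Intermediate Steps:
M(o, s) = -14 + o (M(o, s) = o - 14 = -14 + o)
z(Z, y) = -14 + √(Z² + y²)
B - z(31, 73) = -33969 - (-14 + √(31² + 73²)) = -33969 - (-14 + √(961 + 5329)) = -33969 - (-14 + √6290) = -33969 + (14 - √6290) = -33955 - √6290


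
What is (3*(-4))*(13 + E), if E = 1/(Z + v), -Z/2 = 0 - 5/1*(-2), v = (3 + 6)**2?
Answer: -9528/61 ≈ -156.20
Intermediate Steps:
v = 81 (v = 9**2 = 81)
Z = -20 (Z = -2*(0 - 5/1*(-2)) = -2*(0 - 5*1*(-2)) = -2*(0 - 5*(-2)) = -2*(0 + 10) = -2*10 = -20)
E = 1/61 (E = 1/(-20 + 81) = 1/61 ≈ 0.016393)
(3*(-4))*(13 + E) = (3*(-4))*(13 + 1/61) = -12*794/61 = -9528/61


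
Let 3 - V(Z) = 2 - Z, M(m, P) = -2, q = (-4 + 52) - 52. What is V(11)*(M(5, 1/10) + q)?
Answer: -72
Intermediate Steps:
q = -4 (q = 48 - 52 = -4)
V(Z) = 1 + Z (V(Z) = 3 - (2 - Z) = 3 + (-2 + Z) = 1 + Z)
V(11)*(M(5, 1/10) + q) = (1 + 11)*(-2 - 4) = 12*(-6) = -72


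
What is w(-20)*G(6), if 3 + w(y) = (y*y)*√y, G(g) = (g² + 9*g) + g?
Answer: -288 + 76800*I*√5 ≈ -288.0 + 1.7173e+5*I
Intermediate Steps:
G(g) = g² + 10*g
w(y) = -3 + y^(5/2) (w(y) = -3 + (y*y)*√y = -3 + y²*√y = -3 + y^(5/2))
w(-20)*G(6) = (-3 + (-20)^(5/2))*(6*(10 + 6)) = (-3 + 800*I*√5)*(6*16) = (-3 + 800*I*√5)*96 = -288 + 76800*I*√5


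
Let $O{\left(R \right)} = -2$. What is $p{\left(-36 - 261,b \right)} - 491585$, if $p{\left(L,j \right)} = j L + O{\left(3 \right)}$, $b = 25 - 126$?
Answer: $-461590$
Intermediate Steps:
$b = -101$ ($b = 25 - 126 = -101$)
$p{\left(L,j \right)} = -2 + L j$ ($p{\left(L,j \right)} = j L - 2 = L j - 2 = -2 + L j$)
$p{\left(-36 - 261,b \right)} - 491585 = \left(-2 + \left(-36 - 261\right) \left(-101\right)\right) - 491585 = \left(-2 - -29997\right) - 491585 = \left(-2 + 29997\right) - 491585 = 29995 - 491585 = -461590$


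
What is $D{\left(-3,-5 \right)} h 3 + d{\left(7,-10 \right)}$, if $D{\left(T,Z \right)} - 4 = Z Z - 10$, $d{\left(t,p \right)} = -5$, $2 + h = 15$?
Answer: $736$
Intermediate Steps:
$h = 13$ ($h = -2 + 15 = 13$)
$D{\left(T,Z \right)} = -6 + Z^{2}$ ($D{\left(T,Z \right)} = 4 + \left(Z Z - 10\right) = 4 + \left(Z^{2} - 10\right) = 4 + \left(-10 + Z^{2}\right) = -6 + Z^{2}$)
$D{\left(-3,-5 \right)} h 3 + d{\left(7,-10 \right)} = \left(-6 + \left(-5\right)^{2}\right) 13 \cdot 3 - 5 = \left(-6 + 25\right) 39 - 5 = 19 \cdot 39 - 5 = 741 - 5 = 736$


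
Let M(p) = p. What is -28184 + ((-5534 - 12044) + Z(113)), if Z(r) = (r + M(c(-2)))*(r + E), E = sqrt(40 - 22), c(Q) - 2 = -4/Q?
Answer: -32541 + 351*sqrt(2) ≈ -32045.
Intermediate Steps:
c(Q) = 2 - 4/Q
E = 3*sqrt(2) (E = sqrt(18) = 3*sqrt(2) ≈ 4.2426)
Z(r) = (4 + r)*(r + 3*sqrt(2)) (Z(r) = (r + (2 - 4/(-2)))*(r + 3*sqrt(2)) = (r + (2 - 4*(-1/2)))*(r + 3*sqrt(2)) = (r + (2 + 2))*(r + 3*sqrt(2)) = (r + 4)*(r + 3*sqrt(2)) = (4 + r)*(r + 3*sqrt(2)))
-28184 + ((-5534 - 12044) + Z(113)) = -28184 + ((-5534 - 12044) + (113**2 + 4*113 + 12*sqrt(2) + 3*113*sqrt(2))) = -28184 + (-17578 + (12769 + 452 + 12*sqrt(2) + 339*sqrt(2))) = -28184 + (-17578 + (13221 + 351*sqrt(2))) = -28184 + (-4357 + 351*sqrt(2)) = -32541 + 351*sqrt(2)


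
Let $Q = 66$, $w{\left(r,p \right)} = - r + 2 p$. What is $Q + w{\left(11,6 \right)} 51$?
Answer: $117$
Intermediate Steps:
$Q + w{\left(11,6 \right)} 51 = 66 + \left(\left(-1\right) 11 + 2 \cdot 6\right) 51 = 66 + \left(-11 + 12\right) 51 = 66 + 1 \cdot 51 = 66 + 51 = 117$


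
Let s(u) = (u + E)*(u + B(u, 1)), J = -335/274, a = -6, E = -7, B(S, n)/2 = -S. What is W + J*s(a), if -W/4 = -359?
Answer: 209797/137 ≈ 1531.4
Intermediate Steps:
B(S, n) = -2*S (B(S, n) = 2*(-S) = -2*S)
W = 1436 (W = -4*(-359) = 1436)
J = -335/274 (J = -335*1/274 = -335/274 ≈ -1.2226)
s(u) = -u*(-7 + u) (s(u) = (u - 7)*(u - 2*u) = (-7 + u)*(-u) = -u*(-7 + u))
W + J*s(a) = 1436 - (-1005)*(7 - 1*(-6))/137 = 1436 - (-1005)*(7 + 6)/137 = 1436 - (-1005)*13/137 = 1436 - 335/274*(-78) = 1436 + 13065/137 = 209797/137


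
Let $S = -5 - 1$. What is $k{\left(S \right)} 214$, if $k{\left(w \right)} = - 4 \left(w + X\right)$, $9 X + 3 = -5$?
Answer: $\frac{53072}{9} \approx 5896.9$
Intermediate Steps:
$X = - \frac{8}{9}$ ($X = - \frac{1}{3} + \frac{1}{9} \left(-5\right) = - \frac{1}{3} - \frac{5}{9} = - \frac{8}{9} \approx -0.88889$)
$S = -6$ ($S = -5 - 1 = -6$)
$k{\left(w \right)} = \frac{32}{9} - 4 w$ ($k{\left(w \right)} = - 4 \left(w - \frac{8}{9}\right) = - 4 \left(- \frac{8}{9} + w\right) = \frac{32}{9} - 4 w$)
$k{\left(S \right)} 214 = \left(\frac{32}{9} - -24\right) 214 = \left(\frac{32}{9} + 24\right) 214 = \frac{248}{9} \cdot 214 = \frac{53072}{9}$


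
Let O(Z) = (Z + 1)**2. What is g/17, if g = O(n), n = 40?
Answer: 1681/17 ≈ 98.882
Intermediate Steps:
O(Z) = (1 + Z)**2
g = 1681 (g = (1 + 40)**2 = 41**2 = 1681)
g/17 = 1681/17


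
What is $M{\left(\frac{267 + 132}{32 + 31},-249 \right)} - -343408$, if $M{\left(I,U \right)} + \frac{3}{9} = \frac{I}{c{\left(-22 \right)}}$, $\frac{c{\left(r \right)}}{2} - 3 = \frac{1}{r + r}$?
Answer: $\frac{134959631}{393} \approx 3.4341 \cdot 10^{5}$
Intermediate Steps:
$c{\left(r \right)} = 6 + \frac{1}{r}$ ($c{\left(r \right)} = 6 + \frac{2}{r + r} = 6 + \frac{2}{2 r} = 6 + 2 \frac{1}{2 r} = 6 + \frac{1}{r}$)
$M{\left(I,U \right)} = - \frac{1}{3} + \frac{22 I}{131}$ ($M{\left(I,U \right)} = - \frac{1}{3} + \frac{I}{6 + \frac{1}{-22}} = - \frac{1}{3} + \frac{I}{6 - \frac{1}{22}} = - \frac{1}{3} + \frac{I}{\frac{131}{22}} = - \frac{1}{3} + I \frac{22}{131} = - \frac{1}{3} + \frac{22 I}{131}$)
$M{\left(\frac{267 + 132}{32 + 31},-249 \right)} - -343408 = \left(- \frac{1}{3} + \frac{22 \frac{267 + 132}{32 + 31}}{131}\right) - -343408 = \left(- \frac{1}{3} + \frac{22 \cdot \frac{399}{63}}{131}\right) + 343408 = \left(- \frac{1}{3} + \frac{22 \cdot 399 \cdot \frac{1}{63}}{131}\right) + 343408 = \left(- \frac{1}{3} + \frac{22}{131} \cdot \frac{19}{3}\right) + 343408 = \left(- \frac{1}{3} + \frac{418}{393}\right) + 343408 = \frac{287}{393} + 343408 = \frac{134959631}{393}$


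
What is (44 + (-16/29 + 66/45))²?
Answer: 381733444/189225 ≈ 2017.4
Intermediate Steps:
(44 + (-16/29 + 66/45))² = (44 + (-16*1/29 + 66*(1/45)))² = (44 + (-16/29 + 22/15))² = (44 + 398/435)² = (19538/435)² = 381733444/189225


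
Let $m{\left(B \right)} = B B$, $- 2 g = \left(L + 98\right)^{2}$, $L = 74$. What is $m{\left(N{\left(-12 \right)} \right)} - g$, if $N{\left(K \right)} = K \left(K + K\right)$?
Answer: $97736$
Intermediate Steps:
$g = -14792$ ($g = - \frac{\left(74 + 98\right)^{2}}{2} = - \frac{172^{2}}{2} = \left(- \frac{1}{2}\right) 29584 = -14792$)
$N{\left(K \right)} = 2 K^{2}$ ($N{\left(K \right)} = K 2 K = 2 K^{2}$)
$m{\left(B \right)} = B^{2}$
$m{\left(N{\left(-12 \right)} \right)} - g = \left(2 \left(-12\right)^{2}\right)^{2} - -14792 = \left(2 \cdot 144\right)^{2} + 14792 = 288^{2} + 14792 = 82944 + 14792 = 97736$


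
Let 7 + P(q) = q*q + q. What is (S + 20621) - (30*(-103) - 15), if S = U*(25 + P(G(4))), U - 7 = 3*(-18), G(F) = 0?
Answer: 22880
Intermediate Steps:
P(q) = -7 + q + q² (P(q) = -7 + (q*q + q) = -7 + (q² + q) = -7 + (q + q²) = -7 + q + q²)
U = -47 (U = 7 + 3*(-18) = 7 - 54 = -47)
S = -846 (S = -47*(25 + (-7 + 0 + 0²)) = -47*(25 + (-7 + 0 + 0)) = -47*(25 - 7) = -47*18 = -846)
(S + 20621) - (30*(-103) - 15) = (-846 + 20621) - (30*(-103) - 15) = 19775 - (-3090 - 15) = 19775 - 1*(-3105) = 19775 + 3105 = 22880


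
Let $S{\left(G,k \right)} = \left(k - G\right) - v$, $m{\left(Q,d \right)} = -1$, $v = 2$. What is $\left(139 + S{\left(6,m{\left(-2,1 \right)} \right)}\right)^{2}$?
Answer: $16900$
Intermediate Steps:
$S{\left(G,k \right)} = -2 + k - G$ ($S{\left(G,k \right)} = \left(k - G\right) - 2 = -2 + k - G$)
$\left(139 + S{\left(6,m{\left(-2,1 \right)} \right)}\right)^{2} = \left(139 - 9\right)^{2} = 130^{2} = 16900$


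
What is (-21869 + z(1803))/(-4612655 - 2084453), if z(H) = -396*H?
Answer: 735857/6697108 ≈ 0.10988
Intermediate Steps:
(-21869 + z(1803))/(-4612655 - 2084453) = (-21869 - 396*1803)/(-4612655 - 2084453) = (-21869 - 713988)/(-6697108) = -735857*(-1/6697108) = 735857/6697108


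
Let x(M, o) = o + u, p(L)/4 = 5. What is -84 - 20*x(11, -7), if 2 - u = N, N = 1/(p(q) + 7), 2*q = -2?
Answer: 452/27 ≈ 16.741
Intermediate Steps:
q = -1 (q = (½)*(-2) = -1)
p(L) = 20 (p(L) = 4*5 = 20)
N = 1/27 (N = 1/(20 + 7) = 1/27 ≈ 0.037037)
u = 53/27 (u = 2 - 1*1/27 = 2 - 1/27 = 53/27 ≈ 1.9630)
x(M, o) = 53/27 + o (x(M, o) = o + 53/27 = 53/27 + o)
-84 - 20*x(11, -7) = -84 - 20*(53/27 - 7) = -84 - 20*(-136/27) = -84 + 2720/27 = 452/27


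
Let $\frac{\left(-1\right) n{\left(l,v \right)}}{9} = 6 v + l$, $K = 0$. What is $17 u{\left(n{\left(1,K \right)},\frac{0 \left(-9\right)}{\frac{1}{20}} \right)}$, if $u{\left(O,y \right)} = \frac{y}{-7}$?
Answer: $0$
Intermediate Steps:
$n{\left(l,v \right)} = - 54 v - 9 l$ ($n{\left(l,v \right)} = - 9 \left(6 v + l\right) = - 9 \left(l + 6 v\right) = - 54 v - 9 l$)
$u{\left(O,y \right)} = - \frac{y}{7}$ ($u{\left(O,y \right)} = y \left(- \frac{1}{7}\right) = - \frac{y}{7}$)
$17 u{\left(n{\left(1,K \right)},\frac{0 \left(-9\right)}{\frac{1}{20}} \right)} = 17 \left(- \frac{0 \left(-9\right) \frac{1}{\frac{1}{20}}}{7}\right) = 17 \left(- \frac{0 \frac{1}{\frac{1}{20}}}{7}\right) = 17 \left(- \frac{0 \cdot 20}{7}\right) = 17 \left(\left(- \frac{1}{7}\right) 0\right) = 17 \cdot 0 = 0$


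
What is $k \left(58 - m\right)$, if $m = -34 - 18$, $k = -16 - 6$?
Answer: $-2420$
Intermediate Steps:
$k = -22$ ($k = -16 - 6 = -22$)
$m = -52$
$k \left(58 - m\right) = - 22 \left(58 - -52\right) = - 22 \left(58 + 52\right) = \left(-22\right) 110 = -2420$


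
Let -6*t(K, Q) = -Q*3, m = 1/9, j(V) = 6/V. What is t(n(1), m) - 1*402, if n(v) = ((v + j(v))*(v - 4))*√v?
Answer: -7235/18 ≈ -401.94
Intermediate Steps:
m = ⅑ ≈ 0.11111
n(v) = √v*(-4 + v)*(v + 6/v) (n(v) = ((v + 6/v)*(v - 4))*√v = ((v + 6/v)*(-4 + v))*√v = ((-4 + v)*(v + 6/v))*√v = √v*(-4 + v)*(v + 6/v))
t(K, Q) = Q/2 (t(K, Q) = -(-Q)*3/6 = -(-1)*Q/2 = Q/2)
t(n(1), m) - 1*402 = (½)*(⅑) - 1*402 = 1/18 - 402 = -7235/18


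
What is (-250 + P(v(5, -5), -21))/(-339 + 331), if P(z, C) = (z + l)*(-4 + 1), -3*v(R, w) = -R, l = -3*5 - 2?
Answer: 51/2 ≈ 25.500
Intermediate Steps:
l = -17 (l = -15 - 2 = -17)
v(R, w) = R/3 (v(R, w) = -(-1)*R/3 = R/3)
P(z, C) = 51 - 3*z (P(z, C) = (z - 17)*(-4 + 1) = (-17 + z)*(-3) = 51 - 3*z)
(-250 + P(v(5, -5), -21))/(-339 + 331) = (-250 + (51 - 5))/(-339 + 331) = (-250 + (51 - 3*5/3))/(-8) = (-250 + (51 - 5))*(-1/8) = (-250 + 46)*(-1/8) = -204*(-1/8) = 51/2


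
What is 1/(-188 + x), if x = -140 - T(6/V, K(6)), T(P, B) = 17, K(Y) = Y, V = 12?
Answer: -1/345 ≈ -0.0028986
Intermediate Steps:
x = -157 (x = -140 - 1*17 = -140 - 17 = -157)
1/(-188 + x) = 1/(-188 - 157) = 1/(-345) = -1/345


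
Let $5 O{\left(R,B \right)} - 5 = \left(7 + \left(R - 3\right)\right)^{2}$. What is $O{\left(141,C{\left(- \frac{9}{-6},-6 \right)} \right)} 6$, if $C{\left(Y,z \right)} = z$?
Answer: $25236$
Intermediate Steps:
$O{\left(R,B \right)} = 1 + \frac{\left(4 + R\right)^{2}}{5}$ ($O{\left(R,B \right)} = 1 + \frac{\left(7 + \left(R - 3\right)\right)^{2}}{5} = 1 + \frac{\left(7 + \left(-3 + R\right)\right)^{2}}{5} = 1 + \frac{\left(4 + R\right)^{2}}{5}$)
$O{\left(141,C{\left(- \frac{9}{-6},-6 \right)} \right)} 6 = \left(1 + \frac{\left(4 + 141\right)^{2}}{5}\right) 6 = \left(1 + \frac{145^{2}}{5}\right) 6 = \left(1 + \frac{1}{5} \cdot 21025\right) 6 = \left(1 + 4205\right) 6 = 4206 \cdot 6 = 25236$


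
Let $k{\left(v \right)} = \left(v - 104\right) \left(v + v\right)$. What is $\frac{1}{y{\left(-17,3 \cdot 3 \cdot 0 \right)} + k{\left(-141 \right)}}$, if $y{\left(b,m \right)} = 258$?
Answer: $\frac{1}{69348} \approx 1.442 \cdot 10^{-5}$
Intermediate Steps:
$k{\left(v \right)} = 2 v \left(-104 + v\right)$ ($k{\left(v \right)} = \left(-104 + v\right) 2 v = 2 v \left(-104 + v\right)$)
$\frac{1}{y{\left(-17,3 \cdot 3 \cdot 0 \right)} + k{\left(-141 \right)}} = \frac{1}{258 + 2 \left(-141\right) \left(-104 - 141\right)} = \frac{1}{258 + 2 \left(-141\right) \left(-245\right)} = \frac{1}{258 + 69090} = \frac{1}{69348}$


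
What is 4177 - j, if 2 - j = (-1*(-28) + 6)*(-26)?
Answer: 3291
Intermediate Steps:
j = 886 (j = 2 - (-1*(-28) + 6)*(-26) = 2 - (28 + 6)*(-26) = 2 - 34*(-26) = 2 - 1*(-884) = 2 + 884 = 886)
4177 - j = 4177 - 1*886 = 4177 - 886 = 3291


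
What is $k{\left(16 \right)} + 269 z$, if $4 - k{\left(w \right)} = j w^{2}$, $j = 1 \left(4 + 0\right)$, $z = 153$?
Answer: $40137$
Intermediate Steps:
$j = 4$ ($j = 1 \cdot 4 = 4$)
$k{\left(w \right)} = 4 - 4 w^{2}$
$k{\left(16 \right)} + 269 z = \left(4 - 4 \cdot 16^{2}\right) + 269 \cdot 153 = \left(4 - 1024\right) + 41157 = -1020 + 41157 = 40137$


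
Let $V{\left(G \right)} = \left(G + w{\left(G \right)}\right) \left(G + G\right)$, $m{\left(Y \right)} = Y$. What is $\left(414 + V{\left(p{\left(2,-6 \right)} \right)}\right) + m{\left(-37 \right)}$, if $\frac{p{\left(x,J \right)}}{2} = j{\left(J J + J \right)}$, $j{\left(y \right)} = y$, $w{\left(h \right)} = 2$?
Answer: $7817$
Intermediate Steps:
$p{\left(x,J \right)} = 2 J + 2 J^{2}$ ($p{\left(x,J \right)} = 2 \left(J J + J\right) = 2 \left(J^{2} + J\right) = 2 \left(J + J^{2}\right) = 2 J + 2 J^{2}$)
$V{\left(G \right)} = 2 G \left(2 + G\right)$ ($V{\left(G \right)} = \left(G + 2\right) \left(G + G\right) = \left(2 + G\right) 2 G = 2 G \left(2 + G\right)$)
$\left(414 + V{\left(p{\left(2,-6 \right)} \right)}\right) + m{\left(-37 \right)} = \left(414 + 2 \cdot 2 \left(-6\right) \left(1 - 6\right) \left(2 + 2 \left(-6\right) \left(1 - 6\right)\right)\right) - 37 = \left(414 + 2 \cdot 2 \left(-6\right) \left(-5\right) \left(2 + 2 \left(-6\right) \left(-5\right)\right)\right) - 37 = \left(414 + 2 \cdot 60 \left(2 + 60\right)\right) - 37 = \left(414 + 2 \cdot 60 \cdot 62\right) - 37 = \left(414 + 7440\right) - 37 = 7854 - 37 = 7817$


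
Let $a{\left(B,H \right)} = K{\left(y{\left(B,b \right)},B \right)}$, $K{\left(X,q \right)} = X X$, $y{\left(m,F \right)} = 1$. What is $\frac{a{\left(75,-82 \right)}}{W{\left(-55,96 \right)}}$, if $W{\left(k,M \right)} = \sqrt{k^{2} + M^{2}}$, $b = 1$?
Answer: $\frac{\sqrt{12241}}{12241} \approx 0.0090384$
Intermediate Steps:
$K{\left(X,q \right)} = X^{2}$
$a{\left(B,H \right)} = 1$ ($a{\left(B,H \right)} = 1^{2} = 1$)
$W{\left(k,M \right)} = \sqrt{M^{2} + k^{2}}$
$\frac{a{\left(75,-82 \right)}}{W{\left(-55,96 \right)}} = 1 \frac{1}{\sqrt{96^{2} + \left(-55\right)^{2}}} = 1 \frac{1}{\sqrt{9216 + 3025}} = 1 \frac{1}{\sqrt{12241}} = 1 \frac{\sqrt{12241}}{12241} = \frac{\sqrt{12241}}{12241}$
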